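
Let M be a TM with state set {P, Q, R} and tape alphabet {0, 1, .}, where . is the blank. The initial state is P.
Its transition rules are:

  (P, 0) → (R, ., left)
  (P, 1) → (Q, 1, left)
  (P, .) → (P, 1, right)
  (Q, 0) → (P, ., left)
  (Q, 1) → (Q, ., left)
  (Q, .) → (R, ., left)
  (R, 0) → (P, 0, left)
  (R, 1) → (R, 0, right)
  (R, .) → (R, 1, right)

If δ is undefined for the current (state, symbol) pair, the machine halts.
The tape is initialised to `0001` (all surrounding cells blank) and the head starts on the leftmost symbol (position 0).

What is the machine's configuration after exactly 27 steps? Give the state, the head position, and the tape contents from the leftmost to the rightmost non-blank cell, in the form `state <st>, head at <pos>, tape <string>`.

state R, head at 1, tape 111010001

state=P head=0 tape=.....[0]001   (P,0)→(R,.,left)
state=R head=-1 tape=....[.].001   (R,.)→(R,1,right)
state=R head=0 tape=....1[.]001   (R,.)→(R,1,right)
state=R head=1 tape=....11[0]01   (R,0)→(P,0,left)
state=P head=0 tape=....1[1]001   (P,1)→(Q,1,left)
state=Q head=-1 tape=....[1]1001   (Q,1)→(Q,.,left)
state=Q head=-2 tape=...[.].1001   (Q,.)→(R,.,left)
state=R head=-3 tape=..[.]..1001   (R,.)→(R,1,right)
state=R head=-2 tape=..1[.].1001   (R,.)→(R,1,right)
state=R head=-1 tape=..11[.]1001   (R,.)→(R,1,right)
state=R head=0 tape=..111[1]001   (R,1)→(R,0,right)
state=R head=1 tape=..1110[0]01   (R,0)→(P,0,left)
state=P head=0 tape=..111[0]001   (P,0)→(R,.,left)
state=R head=-1 tape=..11[1].001   (R,1)→(R,0,right)
state=R head=0 tape=..110[.]001   (R,.)→(R,1,right)
state=R head=1 tape=..1101[0]01   (R,0)→(P,0,left)
state=P head=0 tape=..110[1]001   (P,1)→(Q,1,left)
state=Q head=-1 tape=..11[0]1001   (Q,0)→(P,.,left)
state=P head=-2 tape=..1[1].1001   (P,1)→(Q,1,left)
state=Q head=-3 tape=..[1]1.1001   (Q,1)→(Q,.,left)
state=Q head=-4 tape=.[.].1.1001   (Q,.)→(R,.,left)
state=R head=-5 tape=[.]..1.1001   (R,.)→(R,1,right)
state=R head=-4 tape=1[.].1.1001   (R,.)→(R,1,right)
state=R head=-3 tape=11[.]1.1001   (R,.)→(R,1,right)
state=R head=-2 tape=111[1].1001   (R,1)→(R,0,right)
state=R head=-1 tape=1110[.]1001   (R,.)→(R,1,right)
state=R head=0 tape=11101[1]001   (R,1)→(R,0,right)
state=R head=1 tape=111010[0]01
After 27 steps: state R, head at 1, tape 111010001.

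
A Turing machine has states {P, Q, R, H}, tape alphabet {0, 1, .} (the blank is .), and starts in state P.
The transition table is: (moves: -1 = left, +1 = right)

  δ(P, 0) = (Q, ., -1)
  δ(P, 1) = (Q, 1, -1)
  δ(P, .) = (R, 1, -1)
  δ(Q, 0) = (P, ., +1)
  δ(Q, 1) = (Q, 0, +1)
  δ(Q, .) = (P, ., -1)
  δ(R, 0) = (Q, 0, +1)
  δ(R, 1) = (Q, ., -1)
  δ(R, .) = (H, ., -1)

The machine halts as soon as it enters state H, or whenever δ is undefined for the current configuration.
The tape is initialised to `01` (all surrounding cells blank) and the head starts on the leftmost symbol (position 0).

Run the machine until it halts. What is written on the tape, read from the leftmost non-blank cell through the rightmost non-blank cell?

state=P head=0 tape=....[0]1   (P,0)→(Q,.,-1)
state=Q head=-1 tape=...[.].1   (Q,.)→(P,.,-1)
state=P head=-2 tape=..[.]..1   (P,.)→(R,1,-1)
state=R head=-3 tape=.[.]1..1   (R,.)→(H,.,-1)
state=H head=-4 tape=[.].1..1
The non-blank tape span at halt is 1..1.

1..1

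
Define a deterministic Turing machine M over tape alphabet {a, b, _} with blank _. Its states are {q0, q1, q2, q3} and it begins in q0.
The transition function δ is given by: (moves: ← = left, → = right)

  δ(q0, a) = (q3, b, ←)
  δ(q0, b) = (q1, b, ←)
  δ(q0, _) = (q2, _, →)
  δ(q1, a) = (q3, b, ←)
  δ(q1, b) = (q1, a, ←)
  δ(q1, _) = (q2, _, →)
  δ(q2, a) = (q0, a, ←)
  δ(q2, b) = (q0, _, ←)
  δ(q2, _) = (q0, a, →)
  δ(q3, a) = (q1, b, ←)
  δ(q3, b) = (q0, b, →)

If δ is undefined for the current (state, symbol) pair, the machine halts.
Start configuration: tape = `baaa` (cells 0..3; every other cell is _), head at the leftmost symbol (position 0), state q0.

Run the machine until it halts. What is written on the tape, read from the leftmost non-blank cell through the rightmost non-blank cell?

bbaa

state=q0 head=0 tape=_[b]aaa   (q0,b)→(q1,b,←)
state=q1 head=-1 tape=[_]baaa   (q1,_)→(q2,_,→)
state=q2 head=0 tape=_[b]aaa   (q2,b)→(q0,_,←)
state=q0 head=-1 tape=[_]_aaa   (q0,_)→(q2,_,→)
state=q2 head=0 tape=_[_]aaa   (q2,_)→(q0,a,→)
state=q0 head=1 tape=_a[a]aa   (q0,a)→(q3,b,←)
state=q3 head=0 tape=_[a]baa   (q3,a)→(q1,b,←)
state=q1 head=-1 tape=[_]bbaa   (q1,_)→(q2,_,→)
state=q2 head=0 tape=_[b]baa   (q2,b)→(q0,_,←)
state=q0 head=-1 tape=[_]_baa   (q0,_)→(q2,_,→)
state=q2 head=0 tape=_[_]baa   (q2,_)→(q0,a,→)
state=q0 head=1 tape=_a[b]aa   (q0,b)→(q1,b,←)
state=q1 head=0 tape=_[a]baa   (q1,a)→(q3,b,←)
state=q3 head=-1 tape=[_]bbaa
The non-blank tape span at halt is bbaa.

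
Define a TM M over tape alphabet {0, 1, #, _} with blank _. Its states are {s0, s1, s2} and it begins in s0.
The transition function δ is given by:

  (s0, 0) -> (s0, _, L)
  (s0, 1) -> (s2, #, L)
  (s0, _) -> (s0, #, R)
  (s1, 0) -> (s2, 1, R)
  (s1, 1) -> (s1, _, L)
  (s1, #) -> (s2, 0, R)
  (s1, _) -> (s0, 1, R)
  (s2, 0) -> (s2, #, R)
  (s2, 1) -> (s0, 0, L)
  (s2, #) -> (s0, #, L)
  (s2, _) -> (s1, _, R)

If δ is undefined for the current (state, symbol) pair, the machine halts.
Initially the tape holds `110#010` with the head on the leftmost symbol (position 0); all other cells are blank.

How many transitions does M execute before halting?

8

s0 | _[1]10#010   read 1 → write #, move L, go to s2
s2 | [_]#10#010   read _ → write _, move R, go to s1
s1 | _[#]10#010   read # → write 0, move R, go to s2
s2 | _0[1]0#010   read 1 → write 0, move L, go to s0
s0 | _[0]00#010   read 0 → write _, move L, go to s0
s0 | [_]_00#010   read _ → write #, move R, go to s0
s0 | #[_]00#010   read _ → write #, move R, go to s0
s0 | ##[0]0#010   read 0 → write _, move L, go to s0
s0 | #[#]_0#010
M halts after 8 transitions.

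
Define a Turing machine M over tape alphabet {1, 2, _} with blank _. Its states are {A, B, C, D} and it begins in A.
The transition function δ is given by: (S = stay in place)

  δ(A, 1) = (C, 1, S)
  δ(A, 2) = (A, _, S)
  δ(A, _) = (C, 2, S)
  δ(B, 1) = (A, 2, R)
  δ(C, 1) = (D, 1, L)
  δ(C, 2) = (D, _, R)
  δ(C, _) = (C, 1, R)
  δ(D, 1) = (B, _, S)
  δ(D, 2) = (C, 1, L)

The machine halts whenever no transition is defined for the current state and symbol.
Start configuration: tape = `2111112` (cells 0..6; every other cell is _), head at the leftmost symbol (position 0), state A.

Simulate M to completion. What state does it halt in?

state=A head=0 tape=[2]111112   (A,2)→(A,_,S)
state=A head=0 tape=[_]111112   (A,_)→(C,2,S)
state=C head=0 tape=[2]111112   (C,2)→(D,_,R)
state=D head=1 tape=_[1]11112   (D,1)→(B,_,S)
state=B head=1 tape=_[_]11112
No transition is defined for (B, _); M halts in state B.

B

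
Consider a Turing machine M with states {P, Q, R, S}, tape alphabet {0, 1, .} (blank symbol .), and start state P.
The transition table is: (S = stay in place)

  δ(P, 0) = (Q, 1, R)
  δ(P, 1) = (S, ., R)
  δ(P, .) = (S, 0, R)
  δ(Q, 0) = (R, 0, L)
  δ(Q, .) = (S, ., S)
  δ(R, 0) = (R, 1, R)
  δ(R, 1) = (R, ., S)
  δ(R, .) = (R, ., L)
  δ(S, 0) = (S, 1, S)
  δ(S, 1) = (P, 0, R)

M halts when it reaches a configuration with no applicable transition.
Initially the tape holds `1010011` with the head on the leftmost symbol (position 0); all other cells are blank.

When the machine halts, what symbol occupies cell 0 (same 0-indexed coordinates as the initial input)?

.

P | [1]010011   read 1 → write ., move R, go to S
S | .[0]10011   read 0 → write 1, move S, go to S
S | .[1]10011   read 1 → write 0, move R, go to P
P | .0[1]0011   read 1 → write ., move R, go to S
S | .0.[0]011   read 0 → write 1, move S, go to S
S | .0.[1]011   read 1 → write 0, move R, go to P
P | .0.0[0]11   read 0 → write 1, move R, go to Q
Q | .0.01[1]1
Cell 0 holds . when M halts.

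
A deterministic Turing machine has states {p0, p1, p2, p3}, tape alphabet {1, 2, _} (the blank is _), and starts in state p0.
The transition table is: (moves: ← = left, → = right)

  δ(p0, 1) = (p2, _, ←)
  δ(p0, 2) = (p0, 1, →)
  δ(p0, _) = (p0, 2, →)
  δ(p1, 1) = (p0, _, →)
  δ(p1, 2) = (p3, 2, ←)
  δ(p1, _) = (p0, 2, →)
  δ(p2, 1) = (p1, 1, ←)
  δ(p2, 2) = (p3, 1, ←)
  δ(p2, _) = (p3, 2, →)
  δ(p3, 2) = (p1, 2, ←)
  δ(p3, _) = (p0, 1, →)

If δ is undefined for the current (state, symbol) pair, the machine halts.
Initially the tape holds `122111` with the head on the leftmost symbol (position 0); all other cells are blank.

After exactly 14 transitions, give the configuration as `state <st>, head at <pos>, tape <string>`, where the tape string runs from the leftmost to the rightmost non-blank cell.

state=p0 head=0 tape=_[1]22111   (p0,1)→(p2,_,←)
state=p2 head=-1 tape=[_]_22111   (p2,_)→(p3,2,→)
state=p3 head=0 tape=2[_]22111   (p3,_)→(p0,1,→)
state=p0 head=1 tape=21[2]2111   (p0,2)→(p0,1,→)
state=p0 head=2 tape=211[2]111   (p0,2)→(p0,1,→)
state=p0 head=3 tape=2111[1]11   (p0,1)→(p2,_,←)
state=p2 head=2 tape=211[1]_11   (p2,1)→(p1,1,←)
state=p1 head=1 tape=21[1]1_11   (p1,1)→(p0,_,→)
state=p0 head=2 tape=21_[1]_11   (p0,1)→(p2,_,←)
state=p2 head=1 tape=21[_]__11   (p2,_)→(p3,2,→)
state=p3 head=2 tape=212[_]_11   (p3,_)→(p0,1,→)
state=p0 head=3 tape=2121[_]11   (p0,_)→(p0,2,→)
state=p0 head=4 tape=21212[1]1   (p0,1)→(p2,_,←)
state=p2 head=3 tape=2121[2]_1   (p2,2)→(p3,1,←)
state=p3 head=2 tape=212[1]1_1
After 14 steps: state p3, head at 2, tape 21211_1.

state p3, head at 2, tape 21211_1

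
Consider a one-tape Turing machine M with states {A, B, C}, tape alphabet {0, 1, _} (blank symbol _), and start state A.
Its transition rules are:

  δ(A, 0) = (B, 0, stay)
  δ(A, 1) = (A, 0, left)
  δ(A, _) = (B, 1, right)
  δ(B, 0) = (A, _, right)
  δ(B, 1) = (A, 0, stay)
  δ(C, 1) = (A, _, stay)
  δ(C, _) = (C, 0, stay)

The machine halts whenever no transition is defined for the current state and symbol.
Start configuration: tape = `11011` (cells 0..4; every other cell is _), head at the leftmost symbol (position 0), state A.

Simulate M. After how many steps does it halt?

A | _[1]1011__   read 1 → write 0, move left, go to A
A | [_]01011__   read _ → write 1, move right, go to B
B | 1[0]1011__   read 0 → write _, move right, go to A
A | 1_[1]011__   read 1 → write 0, move left, go to A
A | 1[_]0011__   read _ → write 1, move right, go to B
B | 11[0]011__   read 0 → write _, move right, go to A
A | 11_[0]11__   read 0 → write 0, move stay, go to B
B | 11_[0]11__   read 0 → write _, move right, go to A
A | 11__[1]1__   read 1 → write 0, move left, go to A
A | 11_[_]01__   read _ → write 1, move right, go to B
B | 11_1[0]1__   read 0 → write _, move right, go to A
A | 11_1_[1]__   read 1 → write 0, move left, go to A
A | 11_1[_]0__   read _ → write 1, move right, go to B
B | 11_11[0]__   read 0 → write _, move right, go to A
A | 11_11_[_]_   read _ → write 1, move right, go to B
B | 11_11_1[_]
M halts after 15 transitions.

15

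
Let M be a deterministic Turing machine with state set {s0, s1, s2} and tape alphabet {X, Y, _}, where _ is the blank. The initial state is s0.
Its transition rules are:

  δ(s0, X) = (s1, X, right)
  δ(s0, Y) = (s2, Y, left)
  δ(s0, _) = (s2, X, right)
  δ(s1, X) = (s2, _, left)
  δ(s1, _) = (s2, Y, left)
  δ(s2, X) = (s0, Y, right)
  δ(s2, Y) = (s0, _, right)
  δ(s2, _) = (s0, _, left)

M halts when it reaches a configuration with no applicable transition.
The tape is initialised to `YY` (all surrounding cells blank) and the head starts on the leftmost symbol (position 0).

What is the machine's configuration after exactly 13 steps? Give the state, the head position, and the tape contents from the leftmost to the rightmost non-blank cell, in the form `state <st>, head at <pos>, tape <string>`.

state s0, head at -3, tape X_YYY

state=s0 head=0 tape=___[Y]Y   (s0,Y)→(s2,Y,left)
state=s2 head=-1 tape=__[_]YY   (s2,_)→(s0,_,left)
state=s0 head=-2 tape=_[_]_YY   (s0,_)→(s2,X,right)
state=s2 head=-1 tape=_X[_]YY   (s2,_)→(s0,_,left)
state=s0 head=-2 tape=_[X]_YY   (s0,X)→(s1,X,right)
state=s1 head=-1 tape=_X[_]YY   (s1,_)→(s2,Y,left)
state=s2 head=-2 tape=_[X]YYY   (s2,X)→(s0,Y,right)
state=s0 head=-1 tape=_Y[Y]YY   (s0,Y)→(s2,Y,left)
state=s2 head=-2 tape=_[Y]YYY   (s2,Y)→(s0,_,right)
state=s0 head=-1 tape=__[Y]YY   (s0,Y)→(s2,Y,left)
state=s2 head=-2 tape=_[_]YYY   (s2,_)→(s0,_,left)
state=s0 head=-3 tape=[_]_YYY   (s0,_)→(s2,X,right)
state=s2 head=-2 tape=X[_]YYY   (s2,_)→(s0,_,left)
state=s0 head=-3 tape=[X]_YYY
After 13 steps: state s0, head at -3, tape X_YYY.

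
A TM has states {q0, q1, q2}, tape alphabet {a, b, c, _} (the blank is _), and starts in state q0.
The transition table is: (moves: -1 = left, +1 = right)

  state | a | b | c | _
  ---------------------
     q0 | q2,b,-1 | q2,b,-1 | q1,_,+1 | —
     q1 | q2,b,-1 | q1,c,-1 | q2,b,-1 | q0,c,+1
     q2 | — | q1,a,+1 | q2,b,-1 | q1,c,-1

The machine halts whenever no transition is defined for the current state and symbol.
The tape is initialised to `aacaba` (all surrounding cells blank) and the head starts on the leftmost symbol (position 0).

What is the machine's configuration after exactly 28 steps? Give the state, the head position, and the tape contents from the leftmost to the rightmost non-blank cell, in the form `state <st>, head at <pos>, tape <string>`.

q0 | ______[a]acaba   read a → write b, move -1, go to q2
q2 | _____[_]bacaba   read _ → write c, move -1, go to q1
q1 | ____[_]cbacaba   read _ → write c, move +1, go to q0
q0 | ____c[c]bacaba   read c → write _, move +1, go to q1
q1 | ____c_[b]acaba   read b → write c, move -1, go to q1
q1 | ____c[_]cacaba   read _ → write c, move +1, go to q0
q0 | ____cc[c]acaba   read c → write _, move +1, go to q1
q1 | ____cc_[a]caba   read a → write b, move -1, go to q2
q2 | ____cc[_]bcaba   read _ → write c, move -1, go to q1
q1 | ____c[c]cbcaba   read c → write b, move -1, go to q2
q2 | ____[c]bcbcaba   read c → write b, move -1, go to q2
q2 | ___[_]bbcbcaba   read _ → write c, move -1, go to q1
q1 | __[_]cbbcbcaba   read _ → write c, move +1, go to q0
q0 | __c[c]bbcbcaba   read c → write _, move +1, go to q1
q1 | __c_[b]bcbcaba   read b → write c, move -1, go to q1
q1 | __c[_]cbcbcaba   read _ → write c, move +1, go to q0
q0 | __cc[c]bcbcaba   read c → write _, move +1, go to q1
q1 | __cc_[b]cbcaba   read b → write c, move -1, go to q1
q1 | __cc[_]ccbcaba   read _ → write c, move +1, go to q0
q0 | __ccc[c]cbcaba   read c → write _, move +1, go to q1
q1 | __ccc_[c]bcaba   read c → write b, move -1, go to q2
q2 | __ccc[_]bbcaba   read _ → write c, move -1, go to q1
q1 | __cc[c]cbbcaba   read c → write b, move -1, go to q2
q2 | __c[c]bcbbcaba   read c → write b, move -1, go to q2
q2 | __[c]bbcbbcaba   read c → write b, move -1, go to q2
q2 | _[_]bbbcbbcaba   read _ → write c, move -1, go to q1
q1 | [_]cbbbcbbcaba   read _ → write c, move +1, go to q0
q0 | c[c]bbbcbbcaba   read c → write _, move +1, go to q1
q1 | c_[b]bbcbbcaba
After 28 steps: state q1, head at -4, tape c_bbbcbbcaba.

state q1, head at -4, tape c_bbbcbbcaba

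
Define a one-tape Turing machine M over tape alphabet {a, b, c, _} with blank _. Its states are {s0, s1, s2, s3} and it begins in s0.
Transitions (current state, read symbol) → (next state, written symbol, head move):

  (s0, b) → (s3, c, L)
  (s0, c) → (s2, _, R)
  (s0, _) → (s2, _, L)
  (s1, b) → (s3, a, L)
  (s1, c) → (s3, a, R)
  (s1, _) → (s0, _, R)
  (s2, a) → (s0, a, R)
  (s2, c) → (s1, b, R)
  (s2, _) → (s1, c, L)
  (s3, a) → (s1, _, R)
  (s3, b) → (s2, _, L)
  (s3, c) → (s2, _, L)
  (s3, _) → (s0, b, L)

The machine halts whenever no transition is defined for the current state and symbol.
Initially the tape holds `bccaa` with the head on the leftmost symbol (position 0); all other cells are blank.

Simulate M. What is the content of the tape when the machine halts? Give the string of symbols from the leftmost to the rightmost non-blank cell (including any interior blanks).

s0 | ____[b]ccaa   read b → write c, move L, go to s3
s3 | ___[_]cccaa   read _ → write b, move L, go to s0
s0 | __[_]bcccaa   read _ → write _, move L, go to s2
s2 | _[_]_bcccaa   read _ → write c, move L, go to s1
s1 | [_]c_bcccaa   read _ → write _, move R, go to s0
s0 | _[c]_bcccaa   read c → write _, move R, go to s2
s2 | __[_]bcccaa   read _ → write c, move L, go to s1
s1 | _[_]cbcccaa   read _ → write _, move R, go to s0
s0 | __[c]bcccaa   read c → write _, move R, go to s2
s2 | ___[b]cccaa
The non-blank tape span at halt is bcccaa.

bcccaa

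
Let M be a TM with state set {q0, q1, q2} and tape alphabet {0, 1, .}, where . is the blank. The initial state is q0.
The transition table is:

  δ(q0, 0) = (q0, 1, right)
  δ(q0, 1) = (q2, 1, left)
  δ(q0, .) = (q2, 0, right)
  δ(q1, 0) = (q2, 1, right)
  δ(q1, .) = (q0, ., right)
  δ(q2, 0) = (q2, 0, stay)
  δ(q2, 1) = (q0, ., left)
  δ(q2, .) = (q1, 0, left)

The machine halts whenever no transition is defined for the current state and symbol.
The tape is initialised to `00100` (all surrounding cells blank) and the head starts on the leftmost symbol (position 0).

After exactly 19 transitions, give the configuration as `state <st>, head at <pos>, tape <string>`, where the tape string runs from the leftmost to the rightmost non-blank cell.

q0 | ..[0]0100   read 0 → write 1, move right, go to q0
q0 | ..1[0]100   read 0 → write 1, move right, go to q0
q0 | ..11[1]00   read 1 → write 1, move left, go to q2
q2 | ..1[1]100   read 1 → write ., move left, go to q0
q0 | ..[1].100   read 1 → write 1, move left, go to q2
q2 | .[.]1.100   read . → write 0, move left, go to q1
q1 | [.]01.100   read . → write ., move right, go to q0
q0 | .[0]1.100   read 0 → write 1, move right, go to q0
q0 | .1[1].100   read 1 → write 1, move left, go to q2
q2 | .[1]1.100   read 1 → write ., move left, go to q0
q0 | [.].1.100   read . → write 0, move right, go to q2
q2 | 0[.]1.100   read . → write 0, move left, go to q1
q1 | [0]01.100   read 0 → write 1, move right, go to q2
q2 | 1[0]1.100   read 0 → write 0, move stay, go to q2
q2 | 1[0]1.100   read 0 → write 0, move stay, go to q2
q2 | 1[0]1.100   read 0 → write 0, move stay, go to q2
q2 | 1[0]1.100   read 0 → write 0, move stay, go to q2
q2 | 1[0]1.100   read 0 → write 0, move stay, go to q2
q2 | 1[0]1.100   read 0 → write 0, move stay, go to q2
q2 | 1[0]1.100
After 19 steps: state q2, head at -1, tape 101.100.

state q2, head at -1, tape 101.100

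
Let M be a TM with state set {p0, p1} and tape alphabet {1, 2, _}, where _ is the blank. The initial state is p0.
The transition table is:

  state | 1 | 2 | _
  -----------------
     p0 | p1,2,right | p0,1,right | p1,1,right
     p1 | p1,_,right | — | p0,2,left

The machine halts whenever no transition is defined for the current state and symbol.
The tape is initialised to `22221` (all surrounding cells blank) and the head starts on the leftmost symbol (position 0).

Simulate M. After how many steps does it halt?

p0 | [2]2221___   read 2 → write 1, move right, go to p0
p0 | 1[2]221___   read 2 → write 1, move right, go to p0
p0 | 11[2]21___   read 2 → write 1, move right, go to p0
p0 | 111[2]1___   read 2 → write 1, move right, go to p0
p0 | 1111[1]___   read 1 → write 2, move right, go to p1
p1 | 11112[_]__   read _ → write 2, move left, go to p0
p0 | 1111[2]2__   read 2 → write 1, move right, go to p0
p0 | 11111[2]__   read 2 → write 1, move right, go to p0
p0 | 111111[_]_   read _ → write 1, move right, go to p1
p1 | 1111111[_]   read _ → write 2, move left, go to p0
p0 | 111111[1]2   read 1 → write 2, move right, go to p1
p1 | 1111112[2]
M halts after 11 transitions.

11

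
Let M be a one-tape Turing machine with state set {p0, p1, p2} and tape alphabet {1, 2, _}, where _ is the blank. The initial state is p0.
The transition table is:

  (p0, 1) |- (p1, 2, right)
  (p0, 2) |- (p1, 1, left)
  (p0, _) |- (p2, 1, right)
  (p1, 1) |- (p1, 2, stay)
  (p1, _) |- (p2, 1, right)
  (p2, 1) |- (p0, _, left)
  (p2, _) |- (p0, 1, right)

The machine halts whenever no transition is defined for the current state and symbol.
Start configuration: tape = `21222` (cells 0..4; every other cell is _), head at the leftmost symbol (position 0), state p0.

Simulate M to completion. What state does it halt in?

p2

state=p0 head=0 tape=_[2]1222   (p0,2)→(p1,1,left)
state=p1 head=-1 tape=[_]11222   (p1,_)→(p2,1,right)
state=p2 head=0 tape=1[1]1222   (p2,1)→(p0,_,left)
state=p0 head=-1 tape=[1]_1222   (p0,1)→(p1,2,right)
state=p1 head=0 tape=2[_]1222   (p1,_)→(p2,1,right)
state=p2 head=1 tape=21[1]222   (p2,1)→(p0,_,left)
state=p0 head=0 tape=2[1]_222   (p0,1)→(p1,2,right)
state=p1 head=1 tape=22[_]222   (p1,_)→(p2,1,right)
state=p2 head=2 tape=221[2]22
No transition is defined for (p2, 2); M halts in state p2.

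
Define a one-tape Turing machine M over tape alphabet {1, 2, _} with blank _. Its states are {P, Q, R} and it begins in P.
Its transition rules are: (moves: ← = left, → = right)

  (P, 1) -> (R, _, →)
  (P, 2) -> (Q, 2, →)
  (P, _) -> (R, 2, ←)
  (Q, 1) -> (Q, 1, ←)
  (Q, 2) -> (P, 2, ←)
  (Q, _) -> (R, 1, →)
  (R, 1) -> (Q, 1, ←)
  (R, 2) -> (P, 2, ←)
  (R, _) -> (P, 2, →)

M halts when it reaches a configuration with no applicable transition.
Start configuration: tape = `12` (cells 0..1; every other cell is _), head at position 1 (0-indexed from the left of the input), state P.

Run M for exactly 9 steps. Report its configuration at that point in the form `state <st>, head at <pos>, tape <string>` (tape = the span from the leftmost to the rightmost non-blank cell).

state P, head at 0, tape 12222

state=P head=1 tape=1[2]___   (P,2)→(Q,2,→)
state=Q head=2 tape=12[_]__   (Q,_)→(R,1,→)
state=R head=3 tape=121[_]_   (R,_)→(P,2,→)
state=P head=4 tape=1212[_]   (P,_)→(R,2,←)
state=R head=3 tape=121[2]2   (R,2)→(P,2,←)
state=P head=2 tape=12[1]22   (P,1)→(R,_,→)
state=R head=3 tape=12_[2]2   (R,2)→(P,2,←)
state=P head=2 tape=12[_]22   (P,_)→(R,2,←)
state=R head=1 tape=1[2]222   (R,2)→(P,2,←)
state=P head=0 tape=[1]2222
After 9 steps: state P, head at 0, tape 12222.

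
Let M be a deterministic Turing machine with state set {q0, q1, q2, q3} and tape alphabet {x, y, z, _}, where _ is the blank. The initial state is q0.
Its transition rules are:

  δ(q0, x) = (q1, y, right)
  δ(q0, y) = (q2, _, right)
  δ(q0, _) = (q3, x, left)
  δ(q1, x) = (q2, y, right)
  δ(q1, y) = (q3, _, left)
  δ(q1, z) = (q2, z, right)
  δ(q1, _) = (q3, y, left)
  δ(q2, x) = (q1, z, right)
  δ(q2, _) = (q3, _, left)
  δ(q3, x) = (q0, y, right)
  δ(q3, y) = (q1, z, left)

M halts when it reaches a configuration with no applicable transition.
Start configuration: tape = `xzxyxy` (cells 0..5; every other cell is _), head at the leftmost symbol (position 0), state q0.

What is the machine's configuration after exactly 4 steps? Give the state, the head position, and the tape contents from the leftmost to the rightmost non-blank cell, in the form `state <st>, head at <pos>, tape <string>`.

state q3, head at 2, tape yzz_xy

q0 | [x]zxyxy   read x → write y, move right, go to q1
q1 | y[z]xyxy   read z → write z, move right, go to q2
q2 | yz[x]yxy   read x → write z, move right, go to q1
q1 | yzz[y]xy   read y → write _, move left, go to q3
q3 | yz[z]_xy
After 4 steps: state q3, head at 2, tape yzz_xy.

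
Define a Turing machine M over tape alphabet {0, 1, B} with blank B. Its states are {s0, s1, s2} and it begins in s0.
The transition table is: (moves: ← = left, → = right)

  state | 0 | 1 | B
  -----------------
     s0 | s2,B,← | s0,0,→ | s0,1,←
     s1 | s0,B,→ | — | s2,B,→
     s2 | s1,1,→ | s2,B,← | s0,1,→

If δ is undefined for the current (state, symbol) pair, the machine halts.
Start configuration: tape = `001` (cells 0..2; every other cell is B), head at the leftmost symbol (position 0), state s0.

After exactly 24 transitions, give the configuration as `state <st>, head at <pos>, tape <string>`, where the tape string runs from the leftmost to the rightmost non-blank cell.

state=s0 head=0 tape=B[0]01BB   (s0,0)→(s2,B,←)
state=s2 head=-1 tape=[B]B01BB   (s2,B)→(s0,1,→)
state=s0 head=0 tape=1[B]01BB   (s0,B)→(s0,1,←)
state=s0 head=-1 tape=[1]101BB   (s0,1)→(s0,0,→)
state=s0 head=0 tape=0[1]01BB   (s0,1)→(s0,0,→)
state=s0 head=1 tape=00[0]1BB   (s0,0)→(s2,B,←)
state=s2 head=0 tape=0[0]B1BB   (s2,0)→(s1,1,→)
state=s1 head=1 tape=01[B]1BB   (s1,B)→(s2,B,→)
state=s2 head=2 tape=01B[1]BB   (s2,1)→(s2,B,←)
state=s2 head=1 tape=01[B]BBB   (s2,B)→(s0,1,→)
state=s0 head=2 tape=011[B]BB   (s0,B)→(s0,1,←)
state=s0 head=1 tape=01[1]1BB   (s0,1)→(s0,0,→)
state=s0 head=2 tape=010[1]BB   (s0,1)→(s0,0,→)
state=s0 head=3 tape=0100[B]B   (s0,B)→(s0,1,←)
state=s0 head=2 tape=010[0]1B   (s0,0)→(s2,B,←)
state=s2 head=1 tape=01[0]B1B   (s2,0)→(s1,1,→)
state=s1 head=2 tape=011[B]1B   (s1,B)→(s2,B,→)
state=s2 head=3 tape=011B[1]B   (s2,1)→(s2,B,←)
state=s2 head=2 tape=011[B]BB   (s2,B)→(s0,1,→)
state=s0 head=3 tape=0111[B]B   (s0,B)→(s0,1,←)
state=s0 head=2 tape=011[1]1B   (s0,1)→(s0,0,→)
state=s0 head=3 tape=0110[1]B   (s0,1)→(s0,0,→)
state=s0 head=4 tape=01100[B]   (s0,B)→(s0,1,←)
state=s0 head=3 tape=0110[0]1   (s0,0)→(s2,B,←)
state=s2 head=2 tape=011[0]B1
After 24 steps: state s2, head at 2, tape 0110B1.

state s2, head at 2, tape 0110B1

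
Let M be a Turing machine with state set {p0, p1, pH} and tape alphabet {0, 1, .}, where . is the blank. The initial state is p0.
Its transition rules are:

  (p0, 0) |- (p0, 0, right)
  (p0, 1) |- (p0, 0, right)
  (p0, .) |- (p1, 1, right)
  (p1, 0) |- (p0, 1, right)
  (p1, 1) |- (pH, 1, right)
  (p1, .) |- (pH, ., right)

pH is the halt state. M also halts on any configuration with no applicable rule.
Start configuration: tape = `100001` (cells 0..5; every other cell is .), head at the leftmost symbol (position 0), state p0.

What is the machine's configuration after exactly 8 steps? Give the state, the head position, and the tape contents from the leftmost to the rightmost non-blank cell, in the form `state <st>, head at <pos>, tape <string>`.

state=p0 head=0 tape=[1]00001...   (p0,1)→(p0,0,right)
state=p0 head=1 tape=0[0]0001...   (p0,0)→(p0,0,right)
state=p0 head=2 tape=00[0]001...   (p0,0)→(p0,0,right)
state=p0 head=3 tape=000[0]01...   (p0,0)→(p0,0,right)
state=p0 head=4 tape=0000[0]1...   (p0,0)→(p0,0,right)
state=p0 head=5 tape=00000[1]...   (p0,1)→(p0,0,right)
state=p0 head=6 tape=000000[.]..   (p0,.)→(p1,1,right)
state=p1 head=7 tape=0000001[.].   (p1,.)→(pH,.,right)
state=pH head=8 tape=0000001.[.]
After 8 steps: state pH, head at 8, tape 0000001.

state pH, head at 8, tape 0000001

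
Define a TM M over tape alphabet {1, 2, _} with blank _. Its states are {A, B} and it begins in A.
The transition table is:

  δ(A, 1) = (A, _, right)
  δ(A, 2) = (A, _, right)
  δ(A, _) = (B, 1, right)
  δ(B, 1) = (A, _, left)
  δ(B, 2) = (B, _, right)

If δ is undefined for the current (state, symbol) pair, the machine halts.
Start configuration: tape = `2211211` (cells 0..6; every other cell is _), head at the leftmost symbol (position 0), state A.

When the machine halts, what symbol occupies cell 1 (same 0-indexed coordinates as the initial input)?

state=A head=0 tape=[2]211211__   (A,2)→(A,_,right)
state=A head=1 tape=_[2]11211__   (A,2)→(A,_,right)
state=A head=2 tape=__[1]1211__   (A,1)→(A,_,right)
state=A head=3 tape=___[1]211__   (A,1)→(A,_,right)
state=A head=4 tape=____[2]11__   (A,2)→(A,_,right)
state=A head=5 tape=_____[1]1__   (A,1)→(A,_,right)
state=A head=6 tape=______[1]__   (A,1)→(A,_,right)
state=A head=7 tape=_______[_]_   (A,_)→(B,1,right)
state=B head=8 tape=_______1[_]
Cell 1 holds _ when M halts.

_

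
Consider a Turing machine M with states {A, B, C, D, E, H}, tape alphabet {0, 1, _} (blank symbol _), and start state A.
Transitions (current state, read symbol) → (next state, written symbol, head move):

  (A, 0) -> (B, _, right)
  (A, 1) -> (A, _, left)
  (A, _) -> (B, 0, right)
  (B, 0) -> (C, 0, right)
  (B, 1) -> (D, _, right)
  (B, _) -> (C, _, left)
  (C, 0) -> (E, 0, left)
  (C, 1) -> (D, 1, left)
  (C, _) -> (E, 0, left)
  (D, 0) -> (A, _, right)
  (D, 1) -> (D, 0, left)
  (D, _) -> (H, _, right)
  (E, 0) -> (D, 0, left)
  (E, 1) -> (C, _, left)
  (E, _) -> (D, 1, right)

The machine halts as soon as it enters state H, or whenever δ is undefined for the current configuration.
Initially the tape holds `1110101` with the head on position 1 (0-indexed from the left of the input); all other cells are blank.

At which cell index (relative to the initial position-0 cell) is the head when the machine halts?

4

state=A head=1 tape=__1[1]10101   (A,1)→(A,_,left)
state=A head=0 tape=__[1]_10101   (A,1)→(A,_,left)
state=A head=-1 tape=_[_]__10101   (A,_)→(B,0,right)
state=B head=0 tape=_0[_]_10101   (B,_)→(C,_,left)
state=C head=-1 tape=_[0]__10101   (C,0)→(E,0,left)
state=E head=-2 tape=[_]0__10101   (E,_)→(D,1,right)
state=D head=-1 tape=1[0]__10101   (D,0)→(A,_,right)
state=A head=0 tape=1_[_]_10101   (A,_)→(B,0,right)
state=B head=1 tape=1_0[_]10101   (B,_)→(C,_,left)
state=C head=0 tape=1_[0]_10101   (C,0)→(E,0,left)
state=E head=-1 tape=1[_]0_10101   (E,_)→(D,1,right)
state=D head=0 tape=11[0]_10101   (D,0)→(A,_,right)
state=A head=1 tape=11_[_]10101   (A,_)→(B,0,right)
state=B head=2 tape=11_0[1]0101   (B,1)→(D,_,right)
state=D head=3 tape=11_0_[0]101   (D,0)→(A,_,right)
state=A head=4 tape=11_0__[1]01   (A,1)→(A,_,left)
state=A head=3 tape=11_0_[_]_01   (A,_)→(B,0,right)
state=B head=4 tape=11_0_0[_]01   (B,_)→(C,_,left)
state=C head=3 tape=11_0_[0]_01   (C,0)→(E,0,left)
state=E head=2 tape=11_0[_]0_01   (E,_)→(D,1,right)
state=D head=3 tape=11_01[0]_01   (D,0)→(A,_,right)
state=A head=4 tape=11_01_[_]01   (A,_)→(B,0,right)
state=B head=5 tape=11_01_0[0]1   (B,0)→(C,0,right)
state=C head=6 tape=11_01_00[1]   (C,1)→(D,1,left)
state=D head=5 tape=11_01_0[0]1   (D,0)→(A,_,right)
state=A head=6 tape=11_01_0_[1]   (A,1)→(A,_,left)
state=A head=5 tape=11_01_0[_]_   (A,_)→(B,0,right)
state=B head=6 tape=11_01_00[_]   (B,_)→(C,_,left)
state=C head=5 tape=11_01_0[0]_   (C,0)→(E,0,left)
state=E head=4 tape=11_01_[0]0_   (E,0)→(D,0,left)
state=D head=3 tape=11_01[_]00_   (D,_)→(H,_,right)
state=H head=4 tape=11_01_[0]0_
At halt the head is at cell 4.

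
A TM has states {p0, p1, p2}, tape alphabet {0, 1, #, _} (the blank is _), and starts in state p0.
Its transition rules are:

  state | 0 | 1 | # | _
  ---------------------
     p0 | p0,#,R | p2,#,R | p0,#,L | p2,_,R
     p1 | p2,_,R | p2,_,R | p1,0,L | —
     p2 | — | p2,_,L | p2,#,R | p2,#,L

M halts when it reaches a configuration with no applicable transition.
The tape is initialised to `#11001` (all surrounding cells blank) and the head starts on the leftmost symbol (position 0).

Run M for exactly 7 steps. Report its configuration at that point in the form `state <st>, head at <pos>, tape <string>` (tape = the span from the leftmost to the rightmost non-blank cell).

p0 | _[#]11001   read # → write #, move L, go to p0
p0 | [_]#11001   read _ → write _, move R, go to p2
p2 | _[#]11001   read # → write #, move R, go to p2
p2 | _#[1]1001   read 1 → write _, move L, go to p2
p2 | _[#]_1001   read # → write #, move R, go to p2
p2 | _#[_]1001   read _ → write #, move L, go to p2
p2 | _[#]#1001   read # → write #, move R, go to p2
p2 | _#[#]1001
After 7 steps: state p2, head at 1, tape ##1001.

state p2, head at 1, tape ##1001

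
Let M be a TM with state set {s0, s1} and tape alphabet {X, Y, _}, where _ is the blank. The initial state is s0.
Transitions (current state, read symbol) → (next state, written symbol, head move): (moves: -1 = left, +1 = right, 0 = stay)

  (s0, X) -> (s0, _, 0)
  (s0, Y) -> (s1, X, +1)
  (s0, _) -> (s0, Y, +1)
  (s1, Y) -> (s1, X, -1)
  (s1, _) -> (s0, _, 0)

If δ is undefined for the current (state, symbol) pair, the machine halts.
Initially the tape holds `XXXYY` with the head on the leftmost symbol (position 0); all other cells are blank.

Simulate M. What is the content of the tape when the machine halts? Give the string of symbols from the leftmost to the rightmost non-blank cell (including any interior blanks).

YYYXX

state=s0 head=0 tape=[X]XXYY   (s0,X)→(s0,_,0)
state=s0 head=0 tape=[_]XXYY   (s0,_)→(s0,Y,+1)
state=s0 head=1 tape=Y[X]XYY   (s0,X)→(s0,_,0)
state=s0 head=1 tape=Y[_]XYY   (s0,_)→(s0,Y,+1)
state=s0 head=2 tape=YY[X]YY   (s0,X)→(s0,_,0)
state=s0 head=2 tape=YY[_]YY   (s0,_)→(s0,Y,+1)
state=s0 head=3 tape=YYY[Y]Y   (s0,Y)→(s1,X,+1)
state=s1 head=4 tape=YYYX[Y]   (s1,Y)→(s1,X,-1)
state=s1 head=3 tape=YYY[X]X
The non-blank tape span at halt is YYYXX.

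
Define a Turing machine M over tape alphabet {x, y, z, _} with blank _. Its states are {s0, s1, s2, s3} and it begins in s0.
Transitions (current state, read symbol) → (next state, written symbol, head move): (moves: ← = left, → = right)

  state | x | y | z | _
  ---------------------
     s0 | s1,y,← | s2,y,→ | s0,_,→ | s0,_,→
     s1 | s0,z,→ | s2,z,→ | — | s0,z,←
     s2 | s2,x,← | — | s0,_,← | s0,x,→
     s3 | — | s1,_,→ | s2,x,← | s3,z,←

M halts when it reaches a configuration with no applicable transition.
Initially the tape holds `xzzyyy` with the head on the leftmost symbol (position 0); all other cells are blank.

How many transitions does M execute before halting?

s0 | __[x]zzyyy   read x → write y, move ←, go to s1
s1 | _[_]yzzyyy   read _ → write z, move ←, go to s0
s0 | [_]zyzzyyy   read _ → write _, move →, go to s0
s0 | _[z]yzzyyy   read z → write _, move →, go to s0
s0 | __[y]zzyyy   read y → write y, move →, go to s2
s2 | __y[z]zyyy   read z → write _, move ←, go to s0
s0 | __[y]_zyyy   read y → write y, move →, go to s2
s2 | __y[_]zyyy   read _ → write x, move →, go to s0
s0 | __yx[z]yyy   read z → write _, move →, go to s0
s0 | __yx_[y]yy   read y → write y, move →, go to s2
s2 | __yx_y[y]y
M halts after 10 transitions.

10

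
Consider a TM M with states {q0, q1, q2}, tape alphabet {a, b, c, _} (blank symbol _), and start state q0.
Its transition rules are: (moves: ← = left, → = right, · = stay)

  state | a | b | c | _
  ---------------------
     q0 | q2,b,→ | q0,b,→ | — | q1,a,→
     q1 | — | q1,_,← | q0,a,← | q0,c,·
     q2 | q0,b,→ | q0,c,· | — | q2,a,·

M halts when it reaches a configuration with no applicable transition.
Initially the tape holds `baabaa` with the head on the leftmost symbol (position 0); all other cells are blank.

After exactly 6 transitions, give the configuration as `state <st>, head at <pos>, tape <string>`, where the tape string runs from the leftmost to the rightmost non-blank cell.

state q0, head at 6, tape bbbbbb

state=q0 head=0 tape=[b]aabaa_   (q0,b)→(q0,b,→)
state=q0 head=1 tape=b[a]abaa_   (q0,a)→(q2,b,→)
state=q2 head=2 tape=bb[a]baa_   (q2,a)→(q0,b,→)
state=q0 head=3 tape=bbb[b]aa_   (q0,b)→(q0,b,→)
state=q0 head=4 tape=bbbb[a]a_   (q0,a)→(q2,b,→)
state=q2 head=5 tape=bbbbb[a]_   (q2,a)→(q0,b,→)
state=q0 head=6 tape=bbbbbb[_]
After 6 steps: state q0, head at 6, tape bbbbbb.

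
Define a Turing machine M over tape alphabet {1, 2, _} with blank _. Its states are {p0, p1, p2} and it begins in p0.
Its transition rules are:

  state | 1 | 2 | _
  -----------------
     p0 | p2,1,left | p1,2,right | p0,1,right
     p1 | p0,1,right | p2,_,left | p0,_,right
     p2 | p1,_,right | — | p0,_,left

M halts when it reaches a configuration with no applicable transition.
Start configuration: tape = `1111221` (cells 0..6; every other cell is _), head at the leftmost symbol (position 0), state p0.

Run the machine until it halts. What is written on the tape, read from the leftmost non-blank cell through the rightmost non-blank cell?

state=p0 head=0 tape=__[1]111221   (p0,1)→(p2,1,left)
state=p2 head=-1 tape=_[_]1111221   (p2,_)→(p0,_,left)
state=p0 head=-2 tape=[_]_1111221   (p0,_)→(p0,1,right)
state=p0 head=-1 tape=1[_]1111221   (p0,_)→(p0,1,right)
state=p0 head=0 tape=11[1]111221   (p0,1)→(p2,1,left)
state=p2 head=-1 tape=1[1]1111221   (p2,1)→(p1,_,right)
state=p1 head=0 tape=1_[1]111221   (p1,1)→(p0,1,right)
state=p0 head=1 tape=1_1[1]11221   (p0,1)→(p2,1,left)
state=p2 head=0 tape=1_[1]111221   (p2,1)→(p1,_,right)
state=p1 head=1 tape=1__[1]11221   (p1,1)→(p0,1,right)
state=p0 head=2 tape=1__1[1]1221   (p0,1)→(p2,1,left)
state=p2 head=1 tape=1__[1]11221   (p2,1)→(p1,_,right)
state=p1 head=2 tape=1___[1]1221   (p1,1)→(p0,1,right)
state=p0 head=3 tape=1___1[1]221   (p0,1)→(p2,1,left)
state=p2 head=2 tape=1___[1]1221   (p2,1)→(p1,_,right)
state=p1 head=3 tape=1____[1]221   (p1,1)→(p0,1,right)
state=p0 head=4 tape=1____1[2]21   (p0,2)→(p1,2,right)
state=p1 head=5 tape=1____12[2]1   (p1,2)→(p2,_,left)
state=p2 head=4 tape=1____1[2]_1
The non-blank tape span at halt is 1____12_1.

1____12_1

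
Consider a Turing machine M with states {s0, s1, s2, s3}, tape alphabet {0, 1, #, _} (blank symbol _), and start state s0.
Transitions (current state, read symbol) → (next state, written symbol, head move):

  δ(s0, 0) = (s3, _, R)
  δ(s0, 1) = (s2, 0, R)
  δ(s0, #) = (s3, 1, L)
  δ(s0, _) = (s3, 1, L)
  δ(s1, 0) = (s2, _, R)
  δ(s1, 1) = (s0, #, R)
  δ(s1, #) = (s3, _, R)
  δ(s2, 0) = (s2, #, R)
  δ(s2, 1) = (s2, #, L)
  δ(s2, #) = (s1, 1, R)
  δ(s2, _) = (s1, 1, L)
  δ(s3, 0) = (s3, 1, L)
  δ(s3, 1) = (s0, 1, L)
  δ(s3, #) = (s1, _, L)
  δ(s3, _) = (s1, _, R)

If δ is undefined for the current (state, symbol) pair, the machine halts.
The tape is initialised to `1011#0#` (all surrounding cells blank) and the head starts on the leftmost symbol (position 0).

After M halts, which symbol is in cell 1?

_

state=s0 head=0 tape=_[1]011#0#_   (s0,1)→(s2,0,R)
state=s2 head=1 tape=_0[0]11#0#_   (s2,0)→(s2,#,R)
state=s2 head=2 tape=_0#[1]1#0#_   (s2,1)→(s2,#,L)
state=s2 head=1 tape=_0[#]#1#0#_   (s2,#)→(s1,1,R)
state=s1 head=2 tape=_01[#]1#0#_   (s1,#)→(s3,_,R)
state=s3 head=3 tape=_01_[1]#0#_   (s3,1)→(s0,1,L)
state=s0 head=2 tape=_01[_]1#0#_   (s0,_)→(s3,1,L)
state=s3 head=1 tape=_0[1]11#0#_   (s3,1)→(s0,1,L)
state=s0 head=0 tape=_[0]111#0#_   (s0,0)→(s3,_,R)
state=s3 head=1 tape=__[1]11#0#_   (s3,1)→(s0,1,L)
state=s0 head=0 tape=_[_]111#0#_   (s0,_)→(s3,1,L)
state=s3 head=-1 tape=[_]1111#0#_   (s3,_)→(s1,_,R)
state=s1 head=0 tape=_[1]111#0#_   (s1,1)→(s0,#,R)
state=s0 head=1 tape=_#[1]11#0#_   (s0,1)→(s2,0,R)
state=s2 head=2 tape=_#0[1]1#0#_   (s2,1)→(s2,#,L)
state=s2 head=1 tape=_#[0]#1#0#_   (s2,0)→(s2,#,R)
state=s2 head=2 tape=_##[#]1#0#_   (s2,#)→(s1,1,R)
state=s1 head=3 tape=_##1[1]#0#_   (s1,1)→(s0,#,R)
state=s0 head=4 tape=_##1#[#]0#_   (s0,#)→(s3,1,L)
state=s3 head=3 tape=_##1[#]10#_   (s3,#)→(s1,_,L)
state=s1 head=2 tape=_##[1]_10#_   (s1,1)→(s0,#,R)
state=s0 head=3 tape=_###[_]10#_   (s0,_)→(s3,1,L)
state=s3 head=2 tape=_##[#]110#_   (s3,#)→(s1,_,L)
state=s1 head=1 tape=_#[#]_110#_   (s1,#)→(s3,_,R)
state=s3 head=2 tape=_#_[_]110#_   (s3,_)→(s1,_,R)
state=s1 head=3 tape=_#__[1]10#_   (s1,1)→(s0,#,R)
state=s0 head=4 tape=_#__#[1]0#_   (s0,1)→(s2,0,R)
state=s2 head=5 tape=_#__#0[0]#_   (s2,0)→(s2,#,R)
state=s2 head=6 tape=_#__#0#[#]_   (s2,#)→(s1,1,R)
state=s1 head=7 tape=_#__#0#1[_]
Cell 1 holds _ when M halts.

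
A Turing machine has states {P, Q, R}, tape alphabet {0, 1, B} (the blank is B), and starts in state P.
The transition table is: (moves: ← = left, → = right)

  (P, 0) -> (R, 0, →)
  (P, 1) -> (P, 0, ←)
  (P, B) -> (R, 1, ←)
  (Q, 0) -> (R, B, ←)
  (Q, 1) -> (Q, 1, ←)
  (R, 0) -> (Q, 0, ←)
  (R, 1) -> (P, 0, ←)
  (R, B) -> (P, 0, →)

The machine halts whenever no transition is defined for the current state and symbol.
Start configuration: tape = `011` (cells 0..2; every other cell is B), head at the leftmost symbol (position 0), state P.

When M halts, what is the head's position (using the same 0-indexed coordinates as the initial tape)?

-2

P | BB[0]11   read 0 → write 0, move →, go to R
R | BB0[1]1   read 1 → write 0, move ←, go to P
P | BB[0]01   read 0 → write 0, move →, go to R
R | BB0[0]1   read 0 → write 0, move ←, go to Q
Q | BB[0]01   read 0 → write B, move ←, go to R
R | B[B]B01   read B → write 0, move →, go to P
P | B0[B]01   read B → write 1, move ←, go to R
R | B[0]101   read 0 → write 0, move ←, go to Q
Q | [B]0101
At halt the head is at cell -2.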